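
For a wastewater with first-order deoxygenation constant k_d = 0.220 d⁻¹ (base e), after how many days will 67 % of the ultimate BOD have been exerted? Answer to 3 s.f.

t ≈ 5.04 d

y/L₀ = 1 − e^(−k_d t) = 0.67 ⇒ e^(−k_d t) = 0.330
t = −ln(0.330) / 0.220 = 1.109 / 0.220 = 5.039 d.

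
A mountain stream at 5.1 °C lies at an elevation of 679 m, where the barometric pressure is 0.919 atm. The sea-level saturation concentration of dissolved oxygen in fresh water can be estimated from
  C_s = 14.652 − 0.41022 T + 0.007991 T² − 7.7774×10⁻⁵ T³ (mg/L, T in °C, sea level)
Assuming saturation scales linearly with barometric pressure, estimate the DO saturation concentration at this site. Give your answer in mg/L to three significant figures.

C_s ≈ 11.7 mg/L

At sea level: C_s = 14.652 − 0.41022×5.1 + 0.007991×5.1² − 7.7774×10⁻⁵×5.1³ = 12.76 mg/L.
Pressure correction: C_s' = 12.76 × 0.919 = 11.72 mg/L.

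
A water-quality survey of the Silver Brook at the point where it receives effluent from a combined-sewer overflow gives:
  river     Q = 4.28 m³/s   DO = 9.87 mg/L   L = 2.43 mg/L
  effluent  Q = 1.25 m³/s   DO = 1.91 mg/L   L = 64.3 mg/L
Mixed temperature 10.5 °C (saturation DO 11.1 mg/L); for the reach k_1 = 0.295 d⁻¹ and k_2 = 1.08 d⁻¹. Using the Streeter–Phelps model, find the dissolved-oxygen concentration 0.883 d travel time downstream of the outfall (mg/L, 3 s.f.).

Mixed DO = (4.28×9.87 + 1.25×1.91)/(4.28+1.25) = 44.63/5.530 = 8.071 mg/L.
Mixed L₀ = (4.28×2.43 + 1.25×64.3)/(5.530) = 90.78/5.530 = 16.42 mg/L.
Initial deficit D₀ = C_s − DO₀ = 11.1 − 8.071 = 3.029 mg/L.
D(0.883) = [0.295×16.42/(1.08−0.295)](e^(−0.295×0.883) − e^(−1.08×0.883)) + 3.029 e^(−1.08×0.883)
= 6.169 × (0.7707 − 0.3853) + 3.029 × 0.3853 = 3.544 mg/L.
DO = 11.1 − 3.544 = 7.556 mg/L.

DO ≈ 7.56 mg/L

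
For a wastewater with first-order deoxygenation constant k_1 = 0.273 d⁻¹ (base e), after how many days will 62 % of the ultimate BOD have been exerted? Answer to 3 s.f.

t ≈ 3.54 d

y/L₀ = 1 − e^(−k_1 t) = 0.62 ⇒ e^(−k_1 t) = 0.380
t = −ln(0.380) / 0.273 = 0.9676 / 0.273 = 3.544 d.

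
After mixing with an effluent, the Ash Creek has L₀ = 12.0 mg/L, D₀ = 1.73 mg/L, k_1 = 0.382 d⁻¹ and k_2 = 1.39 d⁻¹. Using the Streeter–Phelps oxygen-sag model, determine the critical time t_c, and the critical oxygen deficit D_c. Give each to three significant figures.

t_c = [1/(k_2−k_1)] ln[(k_2/k_1)(1 − D₀(k_2−k_1)/(k_1 L₀))]
= [1/(1.39−0.382)] ln[(1.39/0.382)(1 − 1.73×1.008/(0.382×12.0))]
= (1/1.008) ln[3.639 × 0.6196] = 0.9921 × ln(2.254) = 0.9921 × 0.8129 = 0.8065 d.
L(t_c) = L₀ e^(−k_1 t_c) = 12.0 × 0.7349 = 8.818 mg/L, and at the critical point k_2 D_c = k_1 L, so D_c = (0.382/1.39) × 8.818 = 2.423 mg/L.

t_c ≈ 0.806 d; D_c ≈ 2.42 mg/L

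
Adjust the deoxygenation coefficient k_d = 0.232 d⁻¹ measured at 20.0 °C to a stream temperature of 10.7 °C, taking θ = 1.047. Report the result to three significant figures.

k_d ≈ 0.151 d⁻¹

k_d(T₂) = k_d(T₁) · θ^(T₂−T₁) = 0.232 × 1.047^(10.7−20.0)
= 0.232 × 1.047^-9.30 = 0.232 × 0.6524 = 0.1514 d⁻¹.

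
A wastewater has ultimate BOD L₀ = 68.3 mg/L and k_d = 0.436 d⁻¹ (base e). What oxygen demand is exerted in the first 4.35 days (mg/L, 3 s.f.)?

y_t = L₀(1 − e^(−k_d t)) = 68.3 × (1 − e^(−0.436×4.35))
= 68.3 × (1 − 0.1501) = 68.3 × 0.8499 = 58.05 mg/L.

y ≈ 58.0 mg/L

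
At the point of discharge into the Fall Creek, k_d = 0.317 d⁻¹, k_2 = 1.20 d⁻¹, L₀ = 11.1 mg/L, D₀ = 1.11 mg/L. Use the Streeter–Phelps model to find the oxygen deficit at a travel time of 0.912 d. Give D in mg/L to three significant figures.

D ≈ 2.02 mg/L

k_d L₀/(k_2−k_d) = 0.317×11.1/(1.20−0.317) = 3.519/0.8830 = 3.985 mg/L.
e^(−k_d t) = e^(−0.317×0.9120) = 0.7489; e^(−k_2 t) = e^(−1.20×0.9120) = 0.3347.
D = 3.985 × (0.7489 − 0.3347) + 1.11 × 0.3347 = 1.651 + 0.3716 = 2.022 mg/L.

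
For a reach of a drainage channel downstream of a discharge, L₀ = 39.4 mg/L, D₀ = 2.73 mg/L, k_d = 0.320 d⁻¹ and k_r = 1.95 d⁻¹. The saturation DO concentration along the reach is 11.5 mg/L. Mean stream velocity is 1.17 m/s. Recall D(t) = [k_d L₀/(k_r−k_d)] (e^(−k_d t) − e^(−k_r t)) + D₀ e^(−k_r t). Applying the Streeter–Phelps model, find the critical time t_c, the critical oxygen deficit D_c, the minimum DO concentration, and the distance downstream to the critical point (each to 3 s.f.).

At the critical point dD/dt = 0, so k_d L₀ e^(−k_d t) = k_r D. Substituting D(t) from the Streeter–Phelps equation and solving for t gives
t_c = ln[(k_r/k_d)(1 − D₀(k_r−k_d)/(k_d L₀))] / (k_r−k_d).
Here k_r−k_d = 1.630 d⁻¹ and 1 − D₀(k_r−k_d)/(k_d L₀) = 1 − 2.73×1.630/(0.320×39.4) = 0.6471, so
t_c = ln(6.094 × 0.6471) / 1.630 = 1.372 / 1.630 = 0.8417 d.
D_c = (k_d/k_r) L₀ e^(−k_d t_c) = (0.320/1.95) × 39.4 × e^(−0.320×0.8417) = 0.1641 × 39.4 × 0.7639 = 4.939 mg/L.
Minimum DO = C_s − D_c = 11.5 − 4.939 = 6.561 mg/L.
x_c = v t_c = 1.17 m/s × 0.8417 d × 86400 s/d = 85080 m ≈ 85.1 km.

t_c ≈ 0.842 d; D_c ≈ 4.94 mg/L; min DO ≈ 6.56 mg/L; x_c ≈ 85.1 km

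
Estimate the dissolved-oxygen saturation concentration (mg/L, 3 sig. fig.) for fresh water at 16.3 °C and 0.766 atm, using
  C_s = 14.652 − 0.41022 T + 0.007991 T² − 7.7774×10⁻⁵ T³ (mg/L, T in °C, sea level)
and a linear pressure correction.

C_s ≈ 7.47 mg/L

At sea level: C_s = 14.652 − 0.41022×16.3 + 0.007991×16.3² − 7.7774×10⁻⁵×16.3³ = 9.752 mg/L.
Pressure correction: C_s' = 9.752 × 0.766 = 7.470 mg/L.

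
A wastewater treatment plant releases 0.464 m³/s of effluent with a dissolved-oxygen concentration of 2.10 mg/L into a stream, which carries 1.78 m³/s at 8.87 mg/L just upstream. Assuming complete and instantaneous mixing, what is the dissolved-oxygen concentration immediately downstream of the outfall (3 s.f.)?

Flow-weighted mixing: C = (Q_r C_r + Q_w C_w)/(Q_r + Q_w)
= (1.78×8.87 + 0.464×2.10)/(1.78 + 0.464) = 16.76/2.244 = 7.470 mg/L.

7.47 mg/L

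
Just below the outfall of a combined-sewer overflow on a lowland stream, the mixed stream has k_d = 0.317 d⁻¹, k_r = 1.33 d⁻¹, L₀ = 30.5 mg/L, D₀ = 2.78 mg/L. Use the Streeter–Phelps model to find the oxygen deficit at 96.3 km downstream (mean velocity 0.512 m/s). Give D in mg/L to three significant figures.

Travel time t = x/v = 96.3 km / (0.512 m/s) = 96300 m / 0.512 m/s = 188100 s = 2.177 d.
k_d L₀/(k_r−k_d) = 0.317×30.5/(1.33−0.317) = 9.668/1.013 = 9.544 mg/L.
e^(−k_d t) = e^(−0.317×2.177) = 0.5015; e^(−k_r t) = e^(−1.33×2.177) = 0.05528.
D = 9.544 × (0.5015 − 0.05528) + 2.78 × 0.05528 = 4.259 + 0.1537 = 4.413 mg/L.

D ≈ 4.41 mg/L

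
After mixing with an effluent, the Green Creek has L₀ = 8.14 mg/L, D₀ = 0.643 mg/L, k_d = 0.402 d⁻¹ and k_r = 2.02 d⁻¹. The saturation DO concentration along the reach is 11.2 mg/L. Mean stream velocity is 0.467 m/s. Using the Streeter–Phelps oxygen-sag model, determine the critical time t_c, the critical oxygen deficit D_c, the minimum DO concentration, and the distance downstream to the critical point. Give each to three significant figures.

t_c ≈ 0.761 d; D_c ≈ 1.19 mg/L; min DO ≈ 10.0 mg/L; x_c ≈ 30.7 km

t_c = [1/(k_r−k_d)] ln[(k_r/k_d)(1 − D₀(k_r−k_d)/(k_d L₀))]
= [1/(2.02−0.402)] ln[(2.02/0.402)(1 − 0.643×1.618/(0.402×8.14))]
= (1/1.618) ln[5.025 × 0.6821] = 0.6180 × ln(3.427) = 0.6180 × 1.232 = 0.7613 d.
L(t_c) = L₀ e^(−k_d t_c) = 8.14 × 0.7364 = 5.994 mg/L, and at the critical point k_r D_c = k_d L, so D_c = (0.402/2.02) × 5.994 = 1.193 mg/L.
Minimum DO = C_s − D_c = 11.2 − 1.193 = 10.01 mg/L.
x_c = v t_c = 0.467 m/s × 0.7613 d × 86400 s/d = 30720 m ≈ 30.7 km.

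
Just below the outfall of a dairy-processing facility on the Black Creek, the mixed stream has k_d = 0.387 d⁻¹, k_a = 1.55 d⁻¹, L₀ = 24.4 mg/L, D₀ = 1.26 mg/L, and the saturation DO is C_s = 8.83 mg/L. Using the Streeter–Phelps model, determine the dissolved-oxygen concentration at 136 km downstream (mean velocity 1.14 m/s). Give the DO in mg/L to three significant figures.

Travel time t = x/v = 136 km / (1.14 m/s) = 136000 m / 1.14 m/s = 119300 s = 1.381 d.
k_d L₀/(k_a−k_d) = 0.387×24.4/(1.55−0.387) = 9.443/1.163 = 8.119 mg/L.
e^(−k_d t) = e^(−0.387×1.381) = 0.5860; e^(−k_a t) = e^(−1.55×1.381) = 0.1176.
D = 8.119 × (0.5860 − 0.1176) + 1.26 × 0.1176 = 3.803 + 0.1482 = 3.951 mg/L.
DO = C_s − D = 8.83 − 3.951 = 4.879 mg/L.

DO ≈ 4.88 mg/L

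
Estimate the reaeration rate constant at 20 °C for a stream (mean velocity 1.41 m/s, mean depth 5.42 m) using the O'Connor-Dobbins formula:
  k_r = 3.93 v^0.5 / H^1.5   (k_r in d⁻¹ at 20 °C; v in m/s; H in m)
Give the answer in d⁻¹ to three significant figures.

k_r = 3.93 × 1.41^0.5 / 5.42^1.5 = 3.93 × 1.187 / 12.62 = 0.3698 d⁻¹.

k_r ≈ 0.370 d⁻¹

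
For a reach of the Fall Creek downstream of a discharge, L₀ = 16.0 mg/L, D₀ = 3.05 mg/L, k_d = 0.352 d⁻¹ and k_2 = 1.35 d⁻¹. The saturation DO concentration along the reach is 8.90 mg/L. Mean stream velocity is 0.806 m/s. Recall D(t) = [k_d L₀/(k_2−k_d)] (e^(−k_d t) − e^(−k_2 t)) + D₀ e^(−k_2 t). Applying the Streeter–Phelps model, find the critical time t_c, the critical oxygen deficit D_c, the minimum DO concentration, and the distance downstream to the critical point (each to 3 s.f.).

t_c ≈ 0.568 d; D_c ≈ 3.42 mg/L; min DO ≈ 5.48 mg/L; x_c ≈ 39.5 km

t_c = [1/(k_2−k_d)] ln[(k_2/k_d)(1 − D₀(k_2−k_d)/(k_d L₀))]
= [1/(1.35−0.352)] ln[(1.35/0.352)(1 − 3.05×0.9980/(0.352×16.0))]
= (1/0.9980) ln[3.835 × 0.4595] = 1.002 × ln(1.762) = 1.002 × 0.5667 = 0.5678 d.
D_c = (k_d/k_2) L₀ e^(−k_d t_c) = (0.352/1.35) × 16.0 × e^(−0.352×0.5678) = 0.2607 × 16.0 × 0.8188 = 3.416 mg/L.
Minimum DO = C_s − D_c = 8.90 − 3.416 = 5.484 mg/L.
x_c = v t_c = 0.806 m/s × 0.5678 d × 86400 s/d = 39540 m ≈ 39.5 km.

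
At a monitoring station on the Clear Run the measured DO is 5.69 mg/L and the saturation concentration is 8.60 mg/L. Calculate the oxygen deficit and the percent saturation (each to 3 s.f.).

D = C_s − C = 8.60 − 5.69 = 2.91 mg/L.
% saturation = 5.69/8.60 × 100 = 66.2 %.

D ≈ 2.91 mg/L; 66.2 % saturation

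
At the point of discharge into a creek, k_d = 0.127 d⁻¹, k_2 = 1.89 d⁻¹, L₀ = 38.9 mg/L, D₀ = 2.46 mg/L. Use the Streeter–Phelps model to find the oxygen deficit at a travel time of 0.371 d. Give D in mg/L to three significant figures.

D ≈ 2.50 mg/L

k_d L₀/(k_2−k_d) = 0.127×38.9/(1.89−0.127) = 4.940/1.763 = 2.802 mg/L.
e^(−k_d t) = e^(−0.127×0.3710) = 0.9540; e^(−k_2 t) = e^(−1.89×0.3710) = 0.4960.
D = 2.802 × (0.9540 − 0.4960) + 2.46 × 0.4960 = 1.283 + 1.220 = 2.504 mg/L.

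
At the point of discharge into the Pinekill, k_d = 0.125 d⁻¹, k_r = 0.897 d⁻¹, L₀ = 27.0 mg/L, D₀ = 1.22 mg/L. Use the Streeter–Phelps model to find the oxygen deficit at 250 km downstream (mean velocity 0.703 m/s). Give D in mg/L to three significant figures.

D ≈ 2.53 mg/L

Travel time t = x/v = 250 km / (0.703 m/s) = 250000 m / 0.703 m/s = 355600 s = 4.116 d.
k_d L₀/(k_r−k_d) = 0.125×27.0/(0.897−0.125) = 3.375/0.7720 = 4.372 mg/L.
e^(−k_d t) = e^(−0.125×4.116) = 0.5978; e^(−k_r t) = e^(−0.897×4.116) = 0.02492.
D = 4.372 × (0.5978 − 0.02492) + 1.22 × 0.02492 = 2.504 + 0.03040 = 2.535 mg/L.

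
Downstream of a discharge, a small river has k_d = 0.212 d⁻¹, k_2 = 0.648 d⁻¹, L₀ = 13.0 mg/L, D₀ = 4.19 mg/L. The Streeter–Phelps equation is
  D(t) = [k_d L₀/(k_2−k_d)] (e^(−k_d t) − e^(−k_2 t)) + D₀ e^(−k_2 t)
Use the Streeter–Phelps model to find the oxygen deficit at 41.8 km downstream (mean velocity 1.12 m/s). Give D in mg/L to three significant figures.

Travel time t = x/v = 41.8 km / (1.12 m/s) = 41800 m / 1.12 m/s = 37320 s = 0.4320 d.
k_d L₀/(k_2−k_d) = 0.212×13.0/(0.648−0.212) = 2.756/0.4360 = 6.321 mg/L.
e^(−k_d t) = e^(−0.212×0.4320) = 0.9125; e^(−k_2 t) = e^(−0.648×0.4320) = 0.7559.
D = 6.321 × (0.9125 − 0.7559) + 4.19 × 0.7559 = 0.9901 + 3.167 = 4.157 mg/L.

D ≈ 4.16 mg/L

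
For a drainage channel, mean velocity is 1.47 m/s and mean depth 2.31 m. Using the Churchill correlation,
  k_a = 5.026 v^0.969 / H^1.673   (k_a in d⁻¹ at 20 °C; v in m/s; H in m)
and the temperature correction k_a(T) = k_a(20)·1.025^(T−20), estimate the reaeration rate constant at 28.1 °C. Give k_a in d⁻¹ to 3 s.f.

k_a ≈ 2.20 d⁻¹

k_a(20) = 5.026 × 1.47^0.969 / 2.31^1.673 = 5.026 × 1.453 / 4.058 = 1.799 d⁻¹.
k_a(28.1) = 1.799 × 1.025^(28.1−20) = 1.799 × 1.221 = 2.197 d⁻¹.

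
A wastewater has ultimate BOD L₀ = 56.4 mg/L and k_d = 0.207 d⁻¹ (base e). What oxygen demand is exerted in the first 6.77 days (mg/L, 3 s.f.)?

y ≈ 42.5 mg/L

y_t = L₀(1 − e^(−k_d t)) = 56.4 × (1 − e^(−0.207×6.77))
= 56.4 × (1 − 0.2463) = 56.4 × 0.7537 = 42.51 mg/L.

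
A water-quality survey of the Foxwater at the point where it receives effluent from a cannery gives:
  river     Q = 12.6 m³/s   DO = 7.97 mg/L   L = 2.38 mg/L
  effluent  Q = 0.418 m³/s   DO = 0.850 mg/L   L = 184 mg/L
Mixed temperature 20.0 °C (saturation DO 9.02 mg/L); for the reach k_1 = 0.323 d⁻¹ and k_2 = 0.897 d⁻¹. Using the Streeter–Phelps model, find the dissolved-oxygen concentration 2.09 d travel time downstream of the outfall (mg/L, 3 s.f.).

Mixed DO = (12.6×7.97 + 0.418×0.850)/(12.6+0.418) = 100.8/13.02 = 7.741 mg/L.
Mixed L₀ = (12.6×2.38 + 0.418×184)/(13.02) = 106.9/13.02 = 8.212 mg/L.
Initial deficit D₀ = C_s − DO₀ = 9.02 − 7.741 = 1.279 mg/L.
D(2.09) = [0.323×8.212/(0.897−0.323)](e^(−0.323×2.09) − e^(−0.897×2.09)) + 1.279 e^(−0.897×2.09)
= 4.621 × (0.5091 − 0.1534) + 1.279 × 0.1534 = 1.840 mg/L.
DO = 9.02 − 1.840 = 7.180 mg/L.

DO ≈ 7.18 mg/L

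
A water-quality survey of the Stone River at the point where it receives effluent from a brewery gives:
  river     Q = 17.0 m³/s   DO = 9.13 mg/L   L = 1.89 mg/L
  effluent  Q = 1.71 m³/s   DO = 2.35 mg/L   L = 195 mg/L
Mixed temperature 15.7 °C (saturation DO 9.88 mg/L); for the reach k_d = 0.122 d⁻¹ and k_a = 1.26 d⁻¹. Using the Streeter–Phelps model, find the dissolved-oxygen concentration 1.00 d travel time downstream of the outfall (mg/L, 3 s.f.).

DO ≈ 8.23 mg/L

Mixed DO = (17.0×9.13 + 1.71×2.35)/(17.0+1.71) = 159.2/18.71 = 8.510 mg/L.
Mixed L₀ = (17.0×1.89 + 1.71×195)/(18.71) = 365.6/18.71 = 19.54 mg/L.
Initial deficit D₀ = C_s − DO₀ = 9.88 − 8.510 = 1.370 mg/L.
D(1.00) = [0.122×19.54/(1.26−0.122)](e^(−0.122×1.00) − e^(−1.26×1.00)) + 1.370 e^(−1.26×1.00)
= 2.095 × (0.8851 − 0.2837) + 1.370 × 0.2837 = 1.648 mg/L.
DO = 9.88 − 1.648 = 8.232 mg/L.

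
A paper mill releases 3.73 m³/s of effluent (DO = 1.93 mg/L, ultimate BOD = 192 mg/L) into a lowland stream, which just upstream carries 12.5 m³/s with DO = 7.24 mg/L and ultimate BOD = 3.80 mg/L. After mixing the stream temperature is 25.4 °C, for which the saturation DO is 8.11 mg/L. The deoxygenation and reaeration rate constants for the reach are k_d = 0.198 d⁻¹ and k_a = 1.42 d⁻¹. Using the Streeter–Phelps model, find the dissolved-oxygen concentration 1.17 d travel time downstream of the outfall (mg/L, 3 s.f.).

Mixed DO = (12.5×7.24 + 3.73×1.93)/(12.5+3.73) = 97.70/16.23 = 6.020 mg/L.
Mixed L₀ = (12.5×3.80 + 3.73×192)/(16.23) = 763.7/16.23 = 47.05 mg/L.
Initial deficit D₀ = C_s − DO₀ = 8.11 − 6.020 = 2.090 mg/L.
D(1.17) = [0.198×47.05/(1.42−0.198)](e^(−0.198×1.17) − e^(−1.42×1.17)) + 2.090 e^(−1.42×1.17)
= 7.624 × (0.7932 − 0.1899) + 2.090 × 0.1899 = 4.997 mg/L.
DO = 8.11 − 4.997 = 3.113 mg/L.

DO ≈ 3.11 mg/L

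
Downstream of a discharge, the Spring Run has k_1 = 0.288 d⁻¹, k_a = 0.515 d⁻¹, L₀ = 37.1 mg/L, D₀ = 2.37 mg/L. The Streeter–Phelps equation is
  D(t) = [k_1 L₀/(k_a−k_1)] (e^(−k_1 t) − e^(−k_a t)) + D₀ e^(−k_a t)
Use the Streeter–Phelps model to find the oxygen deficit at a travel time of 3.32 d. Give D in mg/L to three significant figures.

D ≈ 10.0 mg/L

k_1 L₀/(k_a−k_1) = 0.288×37.1/(0.515−0.288) = 10.68/0.2270 = 47.07 mg/L.
e^(−k_1 t) = e^(−0.288×3.320) = 0.3844; e^(−k_a t) = e^(−0.515×3.320) = 0.1809.
D = 47.07 × (0.3844 − 0.1809) + 2.37 × 0.1809 = 9.577 + 0.4287 = 10.01 mg/L.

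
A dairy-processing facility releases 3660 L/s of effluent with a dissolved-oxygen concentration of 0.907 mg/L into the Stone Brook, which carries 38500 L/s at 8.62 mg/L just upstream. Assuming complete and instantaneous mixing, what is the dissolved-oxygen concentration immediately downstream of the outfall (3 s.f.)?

Flow-weighted mixing: C = (Q_r C_r + Q_w C_w)/(Q_r + Q_w)
= (38500×8.62 + 3660×0.907)/(38500 + 3660) = 335200/42160 = 7.950 mg/L.

7.95 mg/L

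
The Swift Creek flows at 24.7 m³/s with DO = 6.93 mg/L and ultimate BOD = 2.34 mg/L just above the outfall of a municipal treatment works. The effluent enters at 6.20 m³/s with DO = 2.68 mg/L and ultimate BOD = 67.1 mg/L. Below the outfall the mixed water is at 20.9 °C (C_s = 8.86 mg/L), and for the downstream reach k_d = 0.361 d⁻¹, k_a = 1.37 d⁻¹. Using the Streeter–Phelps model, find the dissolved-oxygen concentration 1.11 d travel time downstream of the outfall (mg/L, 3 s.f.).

Mixed DO = (24.7×6.93 + 6.20×2.68)/(24.7+6.20) = 187.8/30.90 = 6.077 mg/L.
Mixed L₀ = (24.7×2.34 + 6.20×67.1)/(30.90) = 473.8/30.90 = 15.33 mg/L.
Initial deficit D₀ = C_s − DO₀ = 8.86 − 6.077 = 2.783 mg/L.
D(1.11) = [0.361×15.33/(1.37−0.361)](e^(−0.361×1.11) − e^(−1.37×1.11)) + 2.783 e^(−1.37×1.11)
= 5.486 × (0.6698 − 0.2186) + 2.783 × 0.2186 = 3.084 mg/L.
DO = 8.86 − 3.084 = 5.776 mg/L.

DO ≈ 5.78 mg/L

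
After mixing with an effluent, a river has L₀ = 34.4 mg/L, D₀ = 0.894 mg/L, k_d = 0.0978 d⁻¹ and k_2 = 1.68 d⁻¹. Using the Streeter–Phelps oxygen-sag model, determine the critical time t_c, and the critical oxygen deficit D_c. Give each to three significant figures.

With k_2/k_d = 17.18 and 1 − D₀(k_2−k_d)/(k_d L₀) = 0.5796,
t_c = ln(17.18 × 0.5796) / (1.68 − 0.0978) = ln(9.956) / 1.582 = 2.298/1.582 = 1.452 d.
D_c = (k_d/k_2) L₀ e^(−k_d t_c) = (0.0978/1.68) × 34.4 × e^(−0.0978×1.452) = 0.05821 × 34.4 × 0.8676 = 1.737 mg/L.

t_c ≈ 1.45 d; D_c ≈ 1.74 mg/L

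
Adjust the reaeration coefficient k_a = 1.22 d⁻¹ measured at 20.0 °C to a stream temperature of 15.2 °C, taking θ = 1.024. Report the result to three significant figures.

k_a(T₂) = k_a(T₁) · θ^(T₂−T₁) = 1.22 × 1.024^(15.2−20.0)
= 1.22 × 1.024^-4.80 = 1.22 × 0.8924 = 1.089 d⁻¹.

k_a ≈ 1.09 d⁻¹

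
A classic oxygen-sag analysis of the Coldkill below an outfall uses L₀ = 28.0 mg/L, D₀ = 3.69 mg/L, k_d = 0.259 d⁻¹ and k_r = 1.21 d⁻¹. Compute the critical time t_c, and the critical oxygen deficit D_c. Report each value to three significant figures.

t_c ≈ 0.925 d; D_c ≈ 4.72 mg/L

At the critical point dD/dt = 0, so k_d L₀ e^(−k_d t) = k_r D. Substituting D(t) from the Streeter–Phelps equation and solving for t gives
t_c = ln[(k_r/k_d)(1 − D₀(k_r−k_d)/(k_d L₀))] / (k_r−k_d).
Here k_r−k_d = 0.9510 d⁻¹ and 1 − D₀(k_r−k_d)/(k_d L₀) = 1 − 3.69×0.9510/(0.259×28.0) = 0.5161, so
t_c = ln(4.672 × 0.5161) / 0.9510 = 0.8801 / 0.9510 = 0.9255 d.
L(t_c) = L₀ e^(−k_d t_c) = 28.0 × 0.7869 = 22.03 mg/L, and at the critical point k_r D_c = k_d L, so D_c = (0.259/1.21) × 22.03 = 4.716 mg/L.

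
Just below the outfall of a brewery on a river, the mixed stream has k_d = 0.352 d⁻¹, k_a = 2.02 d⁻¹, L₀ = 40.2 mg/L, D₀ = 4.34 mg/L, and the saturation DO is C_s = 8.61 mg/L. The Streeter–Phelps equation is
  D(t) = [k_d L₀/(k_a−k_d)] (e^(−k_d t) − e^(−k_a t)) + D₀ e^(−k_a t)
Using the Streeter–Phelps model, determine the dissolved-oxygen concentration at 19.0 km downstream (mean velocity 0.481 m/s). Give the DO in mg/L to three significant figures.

DO ≈ 3.03 mg/L

Travel time t = x/v = 19.0 km / (0.481 m/s) = 19000 m / 0.481 m/s = 39500 s = 0.4572 d.
k_d L₀/(k_a−k_d) = 0.352×40.2/(2.02−0.352) = 14.15/1.668 = 8.483 mg/L.
e^(−k_d t) = e^(−0.352×0.4572) = 0.8514; e^(−k_a t) = e^(−2.02×0.4572) = 0.3971.
D = 8.483 × (0.8514 − 0.3971) + 4.34 × 0.3971 = 3.853 + 1.723 = 5.577 mg/L.
DO = C_s − D = 8.61 − 5.577 = 3.033 mg/L.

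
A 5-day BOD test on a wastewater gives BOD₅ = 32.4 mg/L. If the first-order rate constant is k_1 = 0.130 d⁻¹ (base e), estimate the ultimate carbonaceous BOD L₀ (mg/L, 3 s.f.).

L₀ ≈ 67.8 mg/L

BOD₅ = L₀(1 − e^(−5k_1)) ⇒ L₀ = BOD₅ / (1 − e^(−5×0.130))
= 32.4 / (1 − 0.5220) = 32.4 / 0.4780 = 67.79 mg/L.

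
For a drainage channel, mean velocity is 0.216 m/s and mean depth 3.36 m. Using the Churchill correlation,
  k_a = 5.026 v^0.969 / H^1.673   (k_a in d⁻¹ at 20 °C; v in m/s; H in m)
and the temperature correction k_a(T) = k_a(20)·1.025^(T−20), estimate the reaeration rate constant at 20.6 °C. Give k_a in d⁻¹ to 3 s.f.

k_a ≈ 0.152 d⁻¹

k_a(20) = 5.026 × 0.216^0.969 / 3.36^1.673 = 5.026 × 0.2265 / 7.596 = 0.1499 d⁻¹.
k_a(20.6) = 0.1499 × 1.025^(20.6−20) = 0.1499 × 1.015 = 0.1521 d⁻¹.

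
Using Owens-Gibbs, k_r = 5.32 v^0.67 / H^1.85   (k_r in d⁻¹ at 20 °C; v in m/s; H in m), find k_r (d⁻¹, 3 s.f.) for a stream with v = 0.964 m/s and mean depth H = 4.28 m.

k_r = 5.32 × 0.964^0.67 / 4.28^1.85 = 5.32 × 0.9757 / 14.73 = 0.3524 d⁻¹.

k_r ≈ 0.352 d⁻¹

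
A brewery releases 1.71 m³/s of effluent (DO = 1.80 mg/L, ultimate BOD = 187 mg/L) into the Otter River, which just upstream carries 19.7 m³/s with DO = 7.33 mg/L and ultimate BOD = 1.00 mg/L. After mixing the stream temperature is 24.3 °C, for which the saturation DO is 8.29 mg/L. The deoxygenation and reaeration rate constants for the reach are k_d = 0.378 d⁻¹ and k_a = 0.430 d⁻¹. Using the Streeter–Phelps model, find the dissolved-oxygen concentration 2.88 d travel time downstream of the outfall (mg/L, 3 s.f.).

Mixed DO = (19.7×7.33 + 1.71×1.80)/(19.7+1.71) = 147.5/21.41 = 6.888 mg/L.
Mixed L₀ = (19.7×1.00 + 1.71×187)/(21.41) = 339.5/21.41 = 15.86 mg/L.
Initial deficit D₀ = C_s − DO₀ = 8.29 − 6.888 = 1.402 mg/L.
D(2.88) = [0.378×15.86/(0.430−0.378)](e^(−0.378×2.88) − e^(−0.430×2.88)) + 1.402 e^(−0.430×2.88)
= 115.3 × (0.3367 − 0.2898) + 1.402 × 0.2898 = 5.803 mg/L.
DO = 8.29 − 5.803 = 2.487 mg/L.

DO ≈ 2.49 mg/L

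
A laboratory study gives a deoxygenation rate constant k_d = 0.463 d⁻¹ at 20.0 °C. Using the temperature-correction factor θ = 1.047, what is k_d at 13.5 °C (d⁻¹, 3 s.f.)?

k_d(T₂) = k_d(T₁) · θ^(T₂−T₁) = 0.463 × 1.047^(13.5−20.0)
= 0.463 × 1.047^-6.50 = 0.463 × 0.7419 = 0.3435 d⁻¹.

k_d ≈ 0.344 d⁻¹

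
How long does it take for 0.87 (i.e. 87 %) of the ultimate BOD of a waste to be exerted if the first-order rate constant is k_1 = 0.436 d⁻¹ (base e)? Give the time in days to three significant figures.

t ≈ 4.68 d

y/L₀ = 1 − e^(−k_1 t) = 0.87 ⇒ e^(−k_1 t) = 0.130
t = −ln(0.130) / 0.436 = 2.040 / 0.436 = 4.679 d.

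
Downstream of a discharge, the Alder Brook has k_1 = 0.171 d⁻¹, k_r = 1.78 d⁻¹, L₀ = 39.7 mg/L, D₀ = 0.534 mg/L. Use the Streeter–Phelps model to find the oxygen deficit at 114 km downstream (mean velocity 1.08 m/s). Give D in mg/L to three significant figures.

Travel time t = x/v = 114 km / (1.08 m/s) = 114000 m / 1.08 m/s = 105600 s = 1.222 d.
k_1 L₀/(k_r−k_1) = 0.171×39.7/(1.78−0.171) = 6.789/1.609 = 4.219 mg/L.
e^(−k_1 t) = e^(−0.171×1.222) = 0.8115; e^(−k_r t) = e^(−1.78×1.222) = 0.1136.
D = 4.219 × (0.8115 − 0.1136) + 0.534 × 0.1136 = 2.944 + 0.06069 = 3.005 mg/L.

D ≈ 3.00 mg/L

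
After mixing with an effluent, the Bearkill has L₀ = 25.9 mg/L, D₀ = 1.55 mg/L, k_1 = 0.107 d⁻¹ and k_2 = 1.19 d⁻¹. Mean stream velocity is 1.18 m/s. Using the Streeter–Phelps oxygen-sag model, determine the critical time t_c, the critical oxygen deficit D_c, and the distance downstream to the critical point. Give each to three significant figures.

t_c ≈ 1.36 d; D_c ≈ 2.01 mg/L; x_c ≈ 139 km

t_c = [1/(k_2−k_1)] ln[(k_2/k_1)(1 − D₀(k_2−k_1)/(k_1 L₀))]
= [1/(1.19−0.107)] ln[(1.19/0.107)(1 − 1.55×1.083/(0.107×25.9))]
= (1/1.083) ln[11.12 × 0.3943] = 0.9234 × ln(4.385) = 0.9234 × 1.478 = 1.365 d.
L(t_c) = L₀ e^(−k_1 t_c) = 25.9 × 0.8641 = 22.38 mg/L, and at the critical point k_2 D_c = k_1 L, so D_c = (0.107/1.19) × 22.38 = 2.012 mg/L.
x_c = v t_c = 1.18 m/s × 1.365 d × 86400 s/d = 139200 m ≈ 139 km.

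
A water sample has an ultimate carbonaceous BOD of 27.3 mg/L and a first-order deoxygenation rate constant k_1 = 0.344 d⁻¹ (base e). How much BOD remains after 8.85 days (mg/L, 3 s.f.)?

L_t = L₀ e^(−k_1 t) = 27.3 × e^(−0.344×8.85) = 27.3 × 0.04762 = 1.300 mg/L.

L ≈ 1.30 mg/L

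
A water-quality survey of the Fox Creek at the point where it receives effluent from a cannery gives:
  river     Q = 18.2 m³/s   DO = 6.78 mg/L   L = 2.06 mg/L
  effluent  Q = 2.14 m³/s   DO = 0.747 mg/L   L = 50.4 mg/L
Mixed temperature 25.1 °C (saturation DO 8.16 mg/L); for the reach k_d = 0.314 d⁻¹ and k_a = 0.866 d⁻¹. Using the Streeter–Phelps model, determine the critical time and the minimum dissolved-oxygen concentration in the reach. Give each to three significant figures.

t_c ≈ 0.598 d; minimum DO ≈ 6.01 mg/L

Mixed DO = (18.2×6.78 + 2.14×0.747)/(18.2+2.14) = 125.0/20.34 = 6.145 mg/L.
Mixed L₀ = (18.2×2.06 + 2.14×50.4)/(20.34) = 145.3/20.34 = 7.146 mg/L.
Initial deficit D₀ = C_s − DO₀ = 8.16 − 6.145 = 2.015 mg/L.
t_c = (1/0.5520) ln[(0.866/0.314)(1 − 2.015×0.5520/(0.314×7.146))] = 1.812 × ln(1.391) = 0.5979 d.
D_c = (0.314/0.866) × 7.146 × e^(−0.314×0.5979) = 0.3626 × 7.146 × 0.8288 = 2.148 mg/L.
Minimum DO = 8.16 − 2.148 = 6.012 mg/L.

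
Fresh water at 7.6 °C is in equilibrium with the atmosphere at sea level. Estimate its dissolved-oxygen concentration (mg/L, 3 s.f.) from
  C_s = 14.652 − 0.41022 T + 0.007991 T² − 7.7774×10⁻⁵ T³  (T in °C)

C_s ≈ 12.0 mg/L

C_s = 14.652 − 0.41022×7.6 + 0.007991×7.6² − 7.7774×10⁻⁵×7.6³ = 11.96 mg/L.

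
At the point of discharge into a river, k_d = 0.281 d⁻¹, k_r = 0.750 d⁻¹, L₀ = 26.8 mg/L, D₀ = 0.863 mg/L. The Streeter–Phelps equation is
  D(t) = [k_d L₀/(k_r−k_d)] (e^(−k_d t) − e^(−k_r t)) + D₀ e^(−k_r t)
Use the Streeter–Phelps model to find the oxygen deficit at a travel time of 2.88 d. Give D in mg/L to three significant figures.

k_d L₀/(k_r−k_d) = 0.281×26.8/(0.750−0.281) = 7.531/0.4690 = 16.06 mg/L.
e^(−k_d t) = e^(−0.281×2.880) = 0.4452; e^(−k_r t) = e^(−0.750×2.880) = 0.1153.
D = 16.06 × (0.4452 − 0.1153) + 0.863 × 0.1153 = 5.297 + 0.09953 = 5.396 mg/L.

D ≈ 5.40 mg/L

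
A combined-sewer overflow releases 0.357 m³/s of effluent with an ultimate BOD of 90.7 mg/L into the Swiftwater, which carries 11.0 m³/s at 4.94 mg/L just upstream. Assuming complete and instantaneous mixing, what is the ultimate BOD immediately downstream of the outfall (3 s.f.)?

Flow-weighted mixing: C = (Q_r C_r + Q_w C_w)/(Q_r + Q_w)
= (11.0×4.94 + 0.357×90.7)/(11.0 + 0.357) = 86.72/11.36 = 7.636 mg/L.

7.64 mg/L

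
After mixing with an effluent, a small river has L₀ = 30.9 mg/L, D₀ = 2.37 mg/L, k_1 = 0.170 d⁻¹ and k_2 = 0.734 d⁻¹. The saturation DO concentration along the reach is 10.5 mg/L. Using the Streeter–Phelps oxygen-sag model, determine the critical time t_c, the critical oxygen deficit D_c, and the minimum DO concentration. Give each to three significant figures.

t_c = [1/(k_2−k_1)] ln[(k_2/k_1)(1 − D₀(k_2−k_1)/(k_1 L₀))]
= [1/(0.734−0.170)] ln[(0.734/0.170)(1 − 2.37×0.5640/(0.170×30.9))]
= (1/0.5640) ln[4.318 × 0.7455] = 1.773 × ln(3.219) = 1.773 × 1.169 = 2.073 d.
L(t_c) = L₀ e^(−k_1 t_c) = 30.9 × 0.7030 = 21.72 mg/L, and at the critical point k_2 D_c = k_1 L, so D_c = (0.170/0.734) × 21.72 = 5.031 mg/L.
Minimum DO = C_s − D_c = 10.5 − 5.031 = 5.469 mg/L.

t_c ≈ 2.07 d; D_c ≈ 5.03 mg/L; min DO ≈ 5.47 mg/L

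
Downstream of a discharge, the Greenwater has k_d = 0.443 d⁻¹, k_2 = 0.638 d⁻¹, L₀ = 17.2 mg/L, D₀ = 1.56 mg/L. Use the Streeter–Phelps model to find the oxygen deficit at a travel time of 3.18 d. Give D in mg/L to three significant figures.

k_d L₀/(k_2−k_d) = 0.443×17.2/(0.638−0.443) = 7.620/0.1950 = 39.07 mg/L.
e^(−k_d t) = e^(−0.443×3.180) = 0.2445; e^(−k_2 t) = e^(−0.638×3.180) = 0.1315.
D = 39.07 × (0.2445 − 0.1315) + 1.56 × 0.1315 = 4.414 + 0.2051 = 4.619 mg/L.

D ≈ 4.62 mg/L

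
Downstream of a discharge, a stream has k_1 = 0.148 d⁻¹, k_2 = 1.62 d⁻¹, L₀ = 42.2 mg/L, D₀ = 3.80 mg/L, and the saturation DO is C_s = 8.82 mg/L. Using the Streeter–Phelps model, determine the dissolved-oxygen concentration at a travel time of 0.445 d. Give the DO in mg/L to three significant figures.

k_1 L₀/(k_2−k_1) = 0.148×42.2/(1.62−0.148) = 6.246/1.472 = 4.243 mg/L.
e^(−k_1 t) = e^(−0.148×0.4450) = 0.9363; e^(−k_2 t) = e^(−1.62×0.4450) = 0.4863.
D = 4.243 × (0.9363 − 0.4863) + 3.80 × 0.4863 = 1.909 + 1.848 = 3.757 mg/L.
DO = C_s − D = 8.82 − 3.757 = 5.063 mg/L.

DO ≈ 5.06 mg/L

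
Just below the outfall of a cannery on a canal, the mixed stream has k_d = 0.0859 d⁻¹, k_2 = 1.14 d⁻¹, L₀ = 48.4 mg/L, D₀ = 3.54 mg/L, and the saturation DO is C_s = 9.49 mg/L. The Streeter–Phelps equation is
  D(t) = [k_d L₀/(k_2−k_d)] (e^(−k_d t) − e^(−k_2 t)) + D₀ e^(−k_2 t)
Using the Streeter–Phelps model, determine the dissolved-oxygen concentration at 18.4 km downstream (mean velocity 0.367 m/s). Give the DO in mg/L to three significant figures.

Travel time t = x/v = 18.4 km / (0.367 m/s) = 18400 m / 0.367 m/s = 50140 s = 0.5803 d.
k_d L₀/(k_2−k_d) = 0.0859×48.4/(1.14−0.0859) = 4.158/1.054 = 3.944 mg/L.
e^(−k_d t) = e^(−0.0859×0.5803) = 0.9514; e^(−k_2 t) = e^(−1.14×0.5803) = 0.5161.
D = 3.944 × (0.9514 − 0.5161) + 3.54 × 0.5161 = 1.717 + 1.827 = 3.544 mg/L.
DO = C_s − D = 9.49 − 3.544 = 5.946 mg/L.

DO ≈ 5.95 mg/L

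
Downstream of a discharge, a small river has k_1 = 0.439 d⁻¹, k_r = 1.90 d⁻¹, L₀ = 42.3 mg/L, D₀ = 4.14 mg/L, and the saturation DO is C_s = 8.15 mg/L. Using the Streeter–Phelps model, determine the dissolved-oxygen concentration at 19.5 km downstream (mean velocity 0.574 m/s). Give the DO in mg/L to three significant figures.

DO ≈ 1.51 mg/L

Travel time t = x/v = 19.5 km / (0.574 m/s) = 19500 m / 0.574 m/s = 33970 s = 0.3932 d.
k_1 L₀/(k_r−k_1) = 0.439×42.3/(1.90−0.439) = 18.57/1.461 = 12.71 mg/L.
e^(−k_1 t) = e^(−0.439×0.3932) = 0.8415; e^(−k_r t) = e^(−1.90×0.3932) = 0.4738.
D = 12.71 × (0.8415 − 0.4738) + 4.14 × 0.4738 = 4.674 + 1.961 = 6.635 mg/L.
DO = C_s − D = 8.15 − 6.635 = 1.515 mg/L.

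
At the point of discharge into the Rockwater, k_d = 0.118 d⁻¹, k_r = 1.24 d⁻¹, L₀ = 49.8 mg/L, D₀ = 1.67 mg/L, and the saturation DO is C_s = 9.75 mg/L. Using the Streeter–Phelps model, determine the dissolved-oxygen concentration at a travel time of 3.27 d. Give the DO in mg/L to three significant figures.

DO ≈ 6.25 mg/L

k_d L₀/(k_r−k_d) = 0.118×49.8/(1.24−0.118) = 5.876/1.122 = 5.237 mg/L.
e^(−k_d t) = e^(−0.118×3.270) = 0.6799; e^(−k_r t) = e^(−1.24×3.270) = 0.01734.
D = 5.237 × (0.6799 − 0.01734) + 1.67 × 0.01734 = 3.470 + 0.02896 = 3.499 mg/L.
DO = C_s − D = 9.75 − 3.499 = 6.251 mg/L.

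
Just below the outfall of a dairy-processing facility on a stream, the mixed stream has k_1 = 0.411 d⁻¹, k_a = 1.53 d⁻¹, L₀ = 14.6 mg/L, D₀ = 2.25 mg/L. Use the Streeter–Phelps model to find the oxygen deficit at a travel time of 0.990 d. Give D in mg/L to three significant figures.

k_1 L₀/(k_a−k_1) = 0.411×14.6/(1.53−0.411) = 6.001/1.119 = 5.362 mg/L.
e^(−k_1 t) = e^(−0.411×0.9900) = 0.6657; e^(−k_a t) = e^(−1.53×0.9900) = 0.2199.
D = 5.362 × (0.6657 − 0.2199) + 2.25 × 0.2199 = 2.391 + 0.4947 = 2.886 mg/L.

D ≈ 2.89 mg/L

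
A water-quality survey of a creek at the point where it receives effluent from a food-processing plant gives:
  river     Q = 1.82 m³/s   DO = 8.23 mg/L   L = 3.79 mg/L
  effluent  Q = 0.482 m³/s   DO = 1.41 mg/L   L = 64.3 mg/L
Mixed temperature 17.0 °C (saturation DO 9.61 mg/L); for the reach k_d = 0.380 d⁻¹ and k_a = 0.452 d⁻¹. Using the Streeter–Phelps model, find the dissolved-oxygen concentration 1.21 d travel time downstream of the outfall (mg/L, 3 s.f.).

DO ≈ 3.41 mg/L

Mixed DO = (1.82×8.23 + 0.482×1.41)/(1.82+0.482) = 15.66/2.302 = 6.802 mg/L.
Mixed L₀ = (1.82×3.79 + 0.482×64.3)/(2.302) = 37.89/2.302 = 16.46 mg/L.
Initial deficit D₀ = C_s − DO₀ = 9.61 − 6.802 = 2.808 mg/L.
D(1.21) = [0.380×16.46/(0.452−0.380)](e^(−0.380×1.21) − e^(−0.452×1.21)) + 2.808 e^(−0.452×1.21)
= 86.87 × (0.6314 − 0.5787) + 2.808 × 0.5787 = 6.201 mg/L.
DO = 9.61 − 6.201 = 3.409 mg/L.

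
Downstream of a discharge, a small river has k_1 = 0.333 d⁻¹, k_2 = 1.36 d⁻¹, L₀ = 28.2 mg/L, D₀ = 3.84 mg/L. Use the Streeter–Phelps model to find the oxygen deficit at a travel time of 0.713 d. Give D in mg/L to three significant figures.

D ≈ 5.20 mg/L

k_1 L₀/(k_2−k_1) = 0.333×28.2/(1.36−0.333) = 9.391/1.027 = 9.144 mg/L.
e^(−k_1 t) = e^(−0.333×0.7130) = 0.7887; e^(−k_2 t) = e^(−1.36×0.7130) = 0.3792.
D = 9.144 × (0.7887 − 0.3792) + 3.84 × 0.3792 = 3.744 + 1.456 = 5.200 mg/L.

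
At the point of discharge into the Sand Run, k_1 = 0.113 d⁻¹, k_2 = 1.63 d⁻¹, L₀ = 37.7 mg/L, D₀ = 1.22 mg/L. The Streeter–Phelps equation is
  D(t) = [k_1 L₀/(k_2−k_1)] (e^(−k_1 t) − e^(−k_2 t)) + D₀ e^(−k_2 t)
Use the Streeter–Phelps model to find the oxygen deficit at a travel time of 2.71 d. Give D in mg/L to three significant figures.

k_1 L₀/(k_2−k_1) = 0.113×37.7/(1.63−0.113) = 4.260/1.517 = 2.808 mg/L.
e^(−k_1 t) = e^(−0.113×2.710) = 0.7362; e^(−k_2 t) = e^(−1.63×2.710) = 0.01207.
D = 2.808 × (0.7362 − 0.01207) + 1.22 × 0.01207 = 2.034 + 0.01472 = 2.048 mg/L.

D ≈ 2.05 mg/L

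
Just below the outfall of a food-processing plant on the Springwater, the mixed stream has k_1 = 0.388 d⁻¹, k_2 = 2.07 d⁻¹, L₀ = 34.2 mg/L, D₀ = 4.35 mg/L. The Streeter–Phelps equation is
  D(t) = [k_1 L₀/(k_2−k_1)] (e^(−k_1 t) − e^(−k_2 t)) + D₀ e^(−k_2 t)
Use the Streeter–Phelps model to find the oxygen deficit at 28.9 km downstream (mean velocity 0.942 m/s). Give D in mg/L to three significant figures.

Travel time t = x/v = 28.9 km / (0.942 m/s) = 28900 m / 0.942 m/s = 30680 s = 0.3551 d.
k_1 L₀/(k_2−k_1) = 0.388×34.2/(2.07−0.388) = 13.27/1.682 = 7.889 mg/L.
e^(−k_1 t) = e^(−0.388×0.3551) = 0.8713; e^(−k_2 t) = e^(−2.07×0.3551) = 0.4795.
D = 7.889 × (0.8713 − 0.4795) + 4.35 × 0.4795 = 3.091 + 2.086 = 5.177 mg/L.

D ≈ 5.18 mg/L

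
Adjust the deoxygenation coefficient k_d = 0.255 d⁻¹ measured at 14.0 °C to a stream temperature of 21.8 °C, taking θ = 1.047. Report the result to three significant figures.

k_d(T₂) = k_d(T₁) · θ^(T₂−T₁) = 0.255 × 1.047^(21.8−14.0)
= 0.255 × 1.047^7.80 = 0.255 × 1.431 = 0.3649 d⁻¹.

k_d ≈ 0.365 d⁻¹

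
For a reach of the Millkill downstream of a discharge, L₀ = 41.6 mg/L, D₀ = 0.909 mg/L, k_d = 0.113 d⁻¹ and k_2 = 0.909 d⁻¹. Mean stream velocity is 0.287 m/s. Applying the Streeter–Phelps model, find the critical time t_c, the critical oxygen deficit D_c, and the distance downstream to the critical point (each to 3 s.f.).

t_c ≈ 2.41 d; D_c ≈ 3.94 mg/L; x_c ≈ 59.7 km

At the critical point dD/dt = 0, so k_d L₀ e^(−k_d t) = k_2 D. Substituting D(t) from the Streeter–Phelps equation and solving for t gives
t_c = ln[(k_2/k_d)(1 − D₀(k_2−k_d)/(k_d L₀))] / (k_2−k_d).
Here k_2−k_d = 0.7960 d⁻¹ and 1 − D₀(k_2−k_d)/(k_d L₀) = 1 − 0.909×0.7960/(0.113×41.6) = 0.8461, so
t_c = ln(8.044 × 0.8461) / 0.7960 = 1.918 / 0.7960 = 2.409 d.
D_c = (k_d/k_2) L₀ e^(−k_d t_c) = (0.113/0.909) × 41.6 × e^(−0.113×2.409) = 0.1243 × 41.6 × 0.7617 = 3.939 mg/L.
x_c = v t_c = 0.287 m/s × 2.409 d × 86400 s/d = 59740 m ≈ 59.7 km.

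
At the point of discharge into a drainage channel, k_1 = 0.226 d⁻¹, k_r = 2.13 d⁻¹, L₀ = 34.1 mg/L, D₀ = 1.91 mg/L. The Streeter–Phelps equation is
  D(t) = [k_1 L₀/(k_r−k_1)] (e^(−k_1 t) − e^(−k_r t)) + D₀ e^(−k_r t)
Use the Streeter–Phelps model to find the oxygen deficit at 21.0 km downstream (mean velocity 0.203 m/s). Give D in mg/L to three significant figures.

D ≈ 2.92 mg/L

Travel time t = x/v = 21.0 km / (0.203 m/s) = 21000 m / 0.203 m/s = 103400 s = 1.197 d.
k_1 L₀/(k_r−k_1) = 0.226×34.1/(2.13−0.226) = 7.707/1.904 = 4.048 mg/L.
e^(−k_1 t) = e^(−0.226×1.197) = 0.7629; e^(−k_r t) = e^(−2.13×1.197) = 0.07806.
D = 4.048 × (0.7629 − 0.07806) + 1.91 × 0.07806 = 2.772 + 0.1491 = 2.921 mg/L.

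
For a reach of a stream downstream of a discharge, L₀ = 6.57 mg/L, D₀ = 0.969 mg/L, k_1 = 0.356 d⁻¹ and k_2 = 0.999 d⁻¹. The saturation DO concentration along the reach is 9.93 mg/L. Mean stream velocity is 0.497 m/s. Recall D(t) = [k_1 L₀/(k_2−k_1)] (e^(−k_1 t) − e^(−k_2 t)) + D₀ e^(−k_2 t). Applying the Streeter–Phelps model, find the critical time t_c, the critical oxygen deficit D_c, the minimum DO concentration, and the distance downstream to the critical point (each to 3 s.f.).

t_c ≈ 1.12 d; D_c ≈ 1.57 mg/L; min DO ≈ 8.36 mg/L; x_c ≈ 48.2 km

With k_2/k_1 = 2.806 and 1 − D₀(k_2−k_1)/(k_1 L₀) = 0.7336,
t_c = ln(2.806 × 0.7336) / (0.999 − 0.356) = ln(2.059) / 0.6430 = 0.7220/0.6430 = 1.123 d.
D_c = (k_1/k_2) L₀ e^(−k_1 t_c) = (0.356/0.999) × 6.57 × e^(−0.356×1.123) = 0.3564 × 6.57 × 0.6705 = 1.570 mg/L.
Minimum DO = C_s − D_c = 9.93 − 1.570 = 8.360 mg/L.
x_c = v t_c = 0.497 m/s × 1.123 d × 86400 s/d = 48220 m ≈ 48.2 km.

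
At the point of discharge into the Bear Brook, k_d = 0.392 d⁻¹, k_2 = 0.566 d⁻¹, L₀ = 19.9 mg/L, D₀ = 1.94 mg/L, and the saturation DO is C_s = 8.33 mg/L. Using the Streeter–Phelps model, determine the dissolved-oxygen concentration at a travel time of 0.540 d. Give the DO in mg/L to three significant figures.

DO ≈ 3.65 mg/L

k_d L₀/(k_2−k_d) = 0.392×19.9/(0.566−0.392) = 7.801/0.1740 = 44.83 mg/L.
e^(−k_d t) = e^(−0.392×0.5400) = 0.8092; e^(−k_2 t) = e^(−0.566×0.5400) = 0.7367.
D = 44.83 × (0.8092 − 0.7367) + 1.94 × 0.7367 = 3.254 + 1.429 = 4.683 mg/L.
DO = C_s − D = 8.33 − 4.683 = 3.647 mg/L.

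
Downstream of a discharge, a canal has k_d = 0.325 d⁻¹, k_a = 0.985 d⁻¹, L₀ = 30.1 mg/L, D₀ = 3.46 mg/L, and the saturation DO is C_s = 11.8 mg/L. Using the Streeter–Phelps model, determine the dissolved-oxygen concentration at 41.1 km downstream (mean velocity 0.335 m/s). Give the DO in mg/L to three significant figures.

DO ≈ 5.26 mg/L

Travel time t = x/v = 41.1 km / (0.335 m/s) = 41100 m / 0.335 m/s = 122700 s = 1.420 d.
k_d L₀/(k_a−k_d) = 0.325×30.1/(0.985−0.325) = 9.783/0.6600 = 14.82 mg/L.
e^(−k_d t) = e^(−0.325×1.420) = 0.6303; e^(−k_a t) = e^(−0.985×1.420) = 0.2469.
D = 14.82 × (0.6303 − 0.2469) + 3.46 × 0.2469 = 5.683 + 0.8543 = 6.537 mg/L.
DO = C_s − D = 11.8 − 6.537 = 5.263 mg/L.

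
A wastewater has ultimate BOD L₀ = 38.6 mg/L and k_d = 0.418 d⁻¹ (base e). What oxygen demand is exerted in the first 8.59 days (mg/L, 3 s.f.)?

y ≈ 37.5 mg/L

y_t = L₀(1 − e^(−k_d t)) = 38.6 × (1 − e^(−0.418×8.59))
= 38.6 × (1 − 0.02758) = 38.6 × 0.9724 = 37.54 mg/L.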